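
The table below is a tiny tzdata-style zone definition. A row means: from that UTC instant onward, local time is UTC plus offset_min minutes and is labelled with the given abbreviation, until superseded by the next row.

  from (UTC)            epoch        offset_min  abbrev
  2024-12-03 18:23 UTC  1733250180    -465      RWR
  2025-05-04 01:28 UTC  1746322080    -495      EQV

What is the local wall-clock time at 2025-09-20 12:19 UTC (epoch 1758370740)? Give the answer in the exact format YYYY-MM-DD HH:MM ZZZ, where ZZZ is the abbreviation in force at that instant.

2025-09-20 04:04 EQV

Query: 2025-09-20 12:19 UTC
Rule 2/2 (EQV, -08:15): 2025-05-04 01:28 UTC ≤ query < +∞
12·60 + 19 - 495 = 244 min
244 = 0·1440 + 244; 244 = 4·60 + 4 → 04:04, same day
→ 2025-09-20 04:04 EQV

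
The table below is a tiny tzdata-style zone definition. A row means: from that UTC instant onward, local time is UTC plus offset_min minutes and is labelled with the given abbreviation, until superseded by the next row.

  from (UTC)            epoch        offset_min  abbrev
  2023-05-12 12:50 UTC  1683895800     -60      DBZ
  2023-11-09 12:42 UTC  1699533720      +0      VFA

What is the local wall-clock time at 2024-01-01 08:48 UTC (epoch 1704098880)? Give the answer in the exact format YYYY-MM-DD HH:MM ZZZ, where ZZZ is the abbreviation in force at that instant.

2024-01-01 08:48 VFA

Query: 2024-01-01 08:48 UTC
Rule 2/2 (VFA, +00:00): 2023-11-09 12:42 UTC ≤ query < +∞
8·60 + 48 + 0 = 528 min
528 = 0·1440 + 528; 528 = 8·60 + 48 → 08:48, same day
→ 2024-01-01 08:48 VFA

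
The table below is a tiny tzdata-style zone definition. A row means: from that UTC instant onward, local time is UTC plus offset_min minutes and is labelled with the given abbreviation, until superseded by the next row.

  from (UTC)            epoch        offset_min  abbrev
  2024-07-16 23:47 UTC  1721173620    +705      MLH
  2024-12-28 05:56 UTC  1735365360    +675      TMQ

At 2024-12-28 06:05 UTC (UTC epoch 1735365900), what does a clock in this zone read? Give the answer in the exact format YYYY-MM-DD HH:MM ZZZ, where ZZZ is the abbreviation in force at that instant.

Query: 2024-12-28 06:05 UTC
Rule 2/2 (TMQ, +11:15): 2024-12-28 05:56 UTC ≤ query < +∞
6·60 + 5 + 675 = 1040 min
1040 = 0·1440 + 1040; 1040 = 17·60 + 20 → 17:20, same day
→ 2024-12-28 17:20 TMQ

2024-12-28 17:20 TMQ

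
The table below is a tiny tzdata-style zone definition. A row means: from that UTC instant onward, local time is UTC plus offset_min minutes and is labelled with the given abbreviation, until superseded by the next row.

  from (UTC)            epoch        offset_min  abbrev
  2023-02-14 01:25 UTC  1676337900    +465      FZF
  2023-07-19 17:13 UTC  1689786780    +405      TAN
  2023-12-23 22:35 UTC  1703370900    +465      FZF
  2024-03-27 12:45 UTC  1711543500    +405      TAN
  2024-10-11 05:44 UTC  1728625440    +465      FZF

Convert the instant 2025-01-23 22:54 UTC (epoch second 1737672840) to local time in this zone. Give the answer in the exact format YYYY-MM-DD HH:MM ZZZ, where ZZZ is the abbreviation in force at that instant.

Query: 2025-01-23 22:54 UTC
Rule 5/5 (FZF, +07:45): 2024-10-11 05:44 UTC ≤ query < +∞
22·60 + 54 + 465 = 1839 min
1839 = 1·1440 + 399; 399 = 6·60 + 39 → 06:39, 2025-01-23 + 1 day = 2025-01-24
→ 2025-01-24 06:39 FZF

2025-01-24 06:39 FZF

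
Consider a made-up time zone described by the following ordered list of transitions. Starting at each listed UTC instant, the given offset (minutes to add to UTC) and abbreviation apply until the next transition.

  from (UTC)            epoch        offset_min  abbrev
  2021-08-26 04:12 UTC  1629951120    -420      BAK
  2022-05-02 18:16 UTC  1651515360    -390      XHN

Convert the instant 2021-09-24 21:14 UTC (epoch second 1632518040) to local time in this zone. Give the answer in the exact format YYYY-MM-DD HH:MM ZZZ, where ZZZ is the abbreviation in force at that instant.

Query: 2021-09-24 21:14 UTC
Rule 1/2 (BAK, -07:00): 2021-08-26 04:12 UTC ≤ query < 2022-05-02 18:16 UTC
21·60 + 14 - 420 = 854 min
854 = 0·1440 + 854; 854 = 14·60 + 14 → 14:14, same day
→ 2021-09-24 14:14 BAK

2021-09-24 14:14 BAK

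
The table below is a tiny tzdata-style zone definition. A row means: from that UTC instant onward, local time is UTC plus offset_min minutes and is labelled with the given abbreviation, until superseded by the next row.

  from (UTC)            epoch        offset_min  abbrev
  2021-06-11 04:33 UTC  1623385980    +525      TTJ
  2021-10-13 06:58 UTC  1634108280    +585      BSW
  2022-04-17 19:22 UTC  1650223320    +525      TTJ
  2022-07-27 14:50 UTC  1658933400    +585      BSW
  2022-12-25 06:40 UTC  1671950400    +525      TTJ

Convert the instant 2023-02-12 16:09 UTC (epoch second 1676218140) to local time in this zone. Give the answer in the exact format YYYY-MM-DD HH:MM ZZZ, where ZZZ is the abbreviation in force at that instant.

2023-02-13 00:54 TTJ

Query: 2023-02-12 16:09 UTC
Rule 5/5 (TTJ, +08:45): 2022-12-25 06:40 UTC ≤ query < +∞
16·60 + 9 + 525 = 1494 min
1494 = 1·1440 + 54; 54 = 0·60 + 54 → 00:54, 2023-02-12 + 1 day = 2023-02-13
→ 2023-02-13 00:54 TTJ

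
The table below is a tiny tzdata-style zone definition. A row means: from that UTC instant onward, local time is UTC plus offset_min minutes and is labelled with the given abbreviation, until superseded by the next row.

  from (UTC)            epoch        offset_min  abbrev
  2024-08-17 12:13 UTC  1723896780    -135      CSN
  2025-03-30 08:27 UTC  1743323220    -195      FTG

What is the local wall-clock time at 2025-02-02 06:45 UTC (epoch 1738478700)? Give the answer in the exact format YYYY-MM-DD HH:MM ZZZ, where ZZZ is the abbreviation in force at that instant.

2025-02-02 04:30 CSN

Query: 2025-02-02 06:45 UTC
Rule 1/2 (CSN, -02:15): 2024-08-17 12:13 UTC ≤ query < 2025-03-30 08:27 UTC
6·60 + 45 - 135 = 270 min
270 = 0·1440 + 270; 270 = 4·60 + 30 → 04:30, same day
→ 2025-02-02 04:30 CSN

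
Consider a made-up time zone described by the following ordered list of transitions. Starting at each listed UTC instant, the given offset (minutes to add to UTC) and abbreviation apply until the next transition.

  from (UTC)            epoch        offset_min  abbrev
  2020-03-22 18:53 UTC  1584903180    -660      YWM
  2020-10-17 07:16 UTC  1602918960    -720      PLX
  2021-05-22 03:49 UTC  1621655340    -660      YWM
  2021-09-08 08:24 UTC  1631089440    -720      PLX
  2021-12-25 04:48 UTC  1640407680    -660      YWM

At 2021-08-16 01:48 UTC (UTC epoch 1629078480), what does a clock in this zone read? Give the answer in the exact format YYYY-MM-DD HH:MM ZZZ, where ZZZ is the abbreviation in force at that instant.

2021-08-15 14:48 YWM

Query: 2021-08-16 01:48 UTC
Rule 3/5 (YWM, -11:00): 2021-05-22 03:49 UTC ≤ query < 2021-09-08 08:24 UTC
1·60 + 48 - 660 = -552 min
-552 = -1·1440 + 888; 888 = 14·60 + 48 → 14:48, 2021-08-16 - 1 day = 2021-08-15
→ 2021-08-15 14:48 YWM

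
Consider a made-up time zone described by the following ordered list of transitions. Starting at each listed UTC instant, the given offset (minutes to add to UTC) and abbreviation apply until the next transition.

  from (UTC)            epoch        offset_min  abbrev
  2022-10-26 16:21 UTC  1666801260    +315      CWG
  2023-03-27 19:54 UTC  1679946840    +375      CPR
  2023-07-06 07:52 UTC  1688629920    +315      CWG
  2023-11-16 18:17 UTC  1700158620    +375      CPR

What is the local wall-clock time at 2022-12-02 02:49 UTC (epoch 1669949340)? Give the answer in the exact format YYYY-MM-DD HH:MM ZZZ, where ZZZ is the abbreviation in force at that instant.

2022-12-02 08:04 CWG

Query: 2022-12-02 02:49 UTC
Rule 1/4 (CWG, +05:15): 2022-10-26 16:21 UTC ≤ query < 2023-03-27 19:54 UTC
2·60 + 49 + 315 = 484 min
484 = 0·1440 + 484; 484 = 8·60 + 4 → 08:04, same day
→ 2022-12-02 08:04 CWG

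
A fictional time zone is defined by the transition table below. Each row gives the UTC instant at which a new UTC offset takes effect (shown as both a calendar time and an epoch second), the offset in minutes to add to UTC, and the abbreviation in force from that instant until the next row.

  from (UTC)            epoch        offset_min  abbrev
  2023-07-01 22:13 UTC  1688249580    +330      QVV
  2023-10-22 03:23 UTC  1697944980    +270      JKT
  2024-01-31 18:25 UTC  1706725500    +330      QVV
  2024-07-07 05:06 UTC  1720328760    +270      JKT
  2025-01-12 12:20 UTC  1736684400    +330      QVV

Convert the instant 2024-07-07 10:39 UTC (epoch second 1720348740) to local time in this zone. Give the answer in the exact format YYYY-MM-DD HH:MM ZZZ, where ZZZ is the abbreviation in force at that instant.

2024-07-07 15:09 JKT

Query: 2024-07-07 10:39 UTC
Rule 4/5 (JKT, +04:30): 2024-07-07 05:06 UTC ≤ query < 2025-01-12 12:20 UTC
10·60 + 39 + 270 = 909 min
909 = 0·1440 + 909; 909 = 15·60 + 9 → 15:09, same day
→ 2024-07-07 15:09 JKT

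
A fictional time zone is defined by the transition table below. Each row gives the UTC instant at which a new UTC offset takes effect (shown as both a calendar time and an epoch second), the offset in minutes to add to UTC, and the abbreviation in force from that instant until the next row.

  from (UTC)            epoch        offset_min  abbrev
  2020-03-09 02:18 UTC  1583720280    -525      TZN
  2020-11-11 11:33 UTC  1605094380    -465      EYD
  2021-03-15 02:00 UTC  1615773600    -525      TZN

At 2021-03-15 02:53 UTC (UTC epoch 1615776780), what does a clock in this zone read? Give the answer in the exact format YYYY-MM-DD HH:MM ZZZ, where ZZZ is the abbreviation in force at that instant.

2021-03-14 18:08 TZN

Query: 2021-03-15 02:53 UTC
Rule 3/3 (TZN, -08:45): 2021-03-15 02:00 UTC ≤ query < +∞
2·60 + 53 - 525 = -352 min
-352 = -1·1440 + 1088; 1088 = 18·60 + 8 → 18:08, 2021-03-15 - 1 day = 2021-03-14
→ 2021-03-14 18:08 TZN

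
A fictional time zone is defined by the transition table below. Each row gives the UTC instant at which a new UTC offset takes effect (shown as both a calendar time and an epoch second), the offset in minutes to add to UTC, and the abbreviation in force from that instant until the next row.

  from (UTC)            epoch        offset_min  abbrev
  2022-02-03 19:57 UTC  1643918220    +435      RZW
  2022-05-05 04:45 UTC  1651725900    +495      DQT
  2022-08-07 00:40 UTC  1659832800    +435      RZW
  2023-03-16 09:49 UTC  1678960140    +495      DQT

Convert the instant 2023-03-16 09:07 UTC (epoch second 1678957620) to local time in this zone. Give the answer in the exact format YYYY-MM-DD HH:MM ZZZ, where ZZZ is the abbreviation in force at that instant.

Query: 2023-03-16 09:07 UTC
Rule 3/4 (RZW, +07:15): 2022-08-07 00:40 UTC ≤ query < 2023-03-16 09:49 UTC
9·60 + 7 + 435 = 982 min
982 = 0·1440 + 982; 982 = 16·60 + 22 → 16:22, same day
→ 2023-03-16 16:22 RZW

2023-03-16 16:22 RZW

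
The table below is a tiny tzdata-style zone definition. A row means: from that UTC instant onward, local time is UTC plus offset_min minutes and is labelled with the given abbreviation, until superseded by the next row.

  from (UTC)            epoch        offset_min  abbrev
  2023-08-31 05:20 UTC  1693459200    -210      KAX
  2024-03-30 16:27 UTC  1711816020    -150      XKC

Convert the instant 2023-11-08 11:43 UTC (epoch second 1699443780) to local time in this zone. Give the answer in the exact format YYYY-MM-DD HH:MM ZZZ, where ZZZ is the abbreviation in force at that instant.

Query: 2023-11-08 11:43 UTC
Rule 1/2 (KAX, -03:30): 2023-08-31 05:20 UTC ≤ query < 2024-03-30 16:27 UTC
11·60 + 43 - 210 = 493 min
493 = 0·1440 + 493; 493 = 8·60 + 13 → 08:13, same day
→ 2023-11-08 08:13 KAX

2023-11-08 08:13 KAX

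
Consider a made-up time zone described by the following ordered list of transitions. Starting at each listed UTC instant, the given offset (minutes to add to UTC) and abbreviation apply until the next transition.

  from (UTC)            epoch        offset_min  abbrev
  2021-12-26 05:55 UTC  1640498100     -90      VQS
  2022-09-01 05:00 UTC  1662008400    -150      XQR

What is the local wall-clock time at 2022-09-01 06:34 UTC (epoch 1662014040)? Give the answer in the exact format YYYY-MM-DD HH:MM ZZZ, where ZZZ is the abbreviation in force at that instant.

2022-09-01 04:04 XQR

Query: 2022-09-01 06:34 UTC
Rule 2/2 (XQR, -02:30): 2022-09-01 05:00 UTC ≤ query < +∞
6·60 + 34 - 150 = 244 min
244 = 0·1440 + 244; 244 = 4·60 + 4 → 04:04, same day
→ 2022-09-01 04:04 XQR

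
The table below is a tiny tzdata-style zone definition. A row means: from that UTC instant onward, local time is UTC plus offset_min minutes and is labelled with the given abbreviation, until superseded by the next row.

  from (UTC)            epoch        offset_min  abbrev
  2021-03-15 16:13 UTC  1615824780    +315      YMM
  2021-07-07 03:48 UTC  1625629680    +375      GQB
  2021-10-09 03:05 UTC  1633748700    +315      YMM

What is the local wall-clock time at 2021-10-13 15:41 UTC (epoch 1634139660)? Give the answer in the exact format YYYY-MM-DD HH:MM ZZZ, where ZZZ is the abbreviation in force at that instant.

2021-10-13 20:56 YMM

Query: 2021-10-13 15:41 UTC
Rule 3/3 (YMM, +05:15): 2021-10-09 03:05 UTC ≤ query < +∞
15·60 + 41 + 315 = 1256 min
1256 = 0·1440 + 1256; 1256 = 20·60 + 56 → 20:56, same day
→ 2021-10-13 20:56 YMM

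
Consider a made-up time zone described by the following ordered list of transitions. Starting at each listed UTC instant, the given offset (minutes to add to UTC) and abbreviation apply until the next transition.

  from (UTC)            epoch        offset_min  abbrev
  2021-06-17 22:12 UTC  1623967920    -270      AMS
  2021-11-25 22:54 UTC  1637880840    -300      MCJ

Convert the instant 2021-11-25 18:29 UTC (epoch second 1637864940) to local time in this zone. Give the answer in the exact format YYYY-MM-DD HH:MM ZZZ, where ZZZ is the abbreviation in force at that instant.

2021-11-25 13:59 AMS

Query: 2021-11-25 18:29 UTC
Rule 1/2 (AMS, -04:30): 2021-06-17 22:12 UTC ≤ query < 2021-11-25 22:54 UTC
18·60 + 29 - 270 = 839 min
839 = 0·1440 + 839; 839 = 13·60 + 59 → 13:59, same day
→ 2021-11-25 13:59 AMS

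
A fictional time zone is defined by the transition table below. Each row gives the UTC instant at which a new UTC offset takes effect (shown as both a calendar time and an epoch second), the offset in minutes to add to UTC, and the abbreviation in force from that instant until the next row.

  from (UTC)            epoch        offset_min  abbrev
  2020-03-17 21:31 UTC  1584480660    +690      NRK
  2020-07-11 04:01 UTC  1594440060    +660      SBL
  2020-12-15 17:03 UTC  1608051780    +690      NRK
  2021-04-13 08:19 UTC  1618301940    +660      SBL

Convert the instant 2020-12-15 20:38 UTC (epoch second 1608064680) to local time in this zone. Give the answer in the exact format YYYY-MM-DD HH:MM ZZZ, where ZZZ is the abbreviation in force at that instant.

2020-12-16 08:08 NRK

Query: 2020-12-15 20:38 UTC
Rule 3/4 (NRK, +11:30): 2020-12-15 17:03 UTC ≤ query < 2021-04-13 08:19 UTC
20·60 + 38 + 690 = 1928 min
1928 = 1·1440 + 488; 488 = 8·60 + 8 → 08:08, 2020-12-15 + 1 day = 2020-12-16
→ 2020-12-16 08:08 NRK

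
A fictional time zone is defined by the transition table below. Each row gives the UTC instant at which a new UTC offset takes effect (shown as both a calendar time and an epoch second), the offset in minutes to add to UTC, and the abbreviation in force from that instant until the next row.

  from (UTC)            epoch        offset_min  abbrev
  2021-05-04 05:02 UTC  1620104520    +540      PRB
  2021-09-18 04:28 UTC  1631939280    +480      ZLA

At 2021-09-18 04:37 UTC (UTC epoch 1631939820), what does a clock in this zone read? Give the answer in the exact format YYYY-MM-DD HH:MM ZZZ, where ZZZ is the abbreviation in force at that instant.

2021-09-18 12:37 ZLA

Query: 2021-09-18 04:37 UTC
Rule 2/2 (ZLA, +08:00): 2021-09-18 04:28 UTC ≤ query < +∞
4·60 + 37 + 480 = 757 min
757 = 0·1440 + 757; 757 = 12·60 + 37 → 12:37, same day
→ 2021-09-18 12:37 ZLA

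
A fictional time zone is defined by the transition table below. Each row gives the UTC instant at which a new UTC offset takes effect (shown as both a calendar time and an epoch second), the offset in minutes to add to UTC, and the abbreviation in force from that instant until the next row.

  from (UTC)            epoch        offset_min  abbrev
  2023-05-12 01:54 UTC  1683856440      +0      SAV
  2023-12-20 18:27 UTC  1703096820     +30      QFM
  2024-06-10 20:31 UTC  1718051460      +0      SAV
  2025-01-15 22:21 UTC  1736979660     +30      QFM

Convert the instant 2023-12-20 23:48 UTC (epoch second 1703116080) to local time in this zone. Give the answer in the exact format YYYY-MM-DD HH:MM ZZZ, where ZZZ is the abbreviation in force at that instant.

2023-12-21 00:18 QFM

Query: 2023-12-20 23:48 UTC
Rule 2/4 (QFM, +00:30): 2023-12-20 18:27 UTC ≤ query < 2024-06-10 20:31 UTC
23·60 + 48 + 30 = 1458 min
1458 = 1·1440 + 18; 18 = 0·60 + 18 → 00:18, 2023-12-20 + 1 day = 2023-12-21
→ 2023-12-21 00:18 QFM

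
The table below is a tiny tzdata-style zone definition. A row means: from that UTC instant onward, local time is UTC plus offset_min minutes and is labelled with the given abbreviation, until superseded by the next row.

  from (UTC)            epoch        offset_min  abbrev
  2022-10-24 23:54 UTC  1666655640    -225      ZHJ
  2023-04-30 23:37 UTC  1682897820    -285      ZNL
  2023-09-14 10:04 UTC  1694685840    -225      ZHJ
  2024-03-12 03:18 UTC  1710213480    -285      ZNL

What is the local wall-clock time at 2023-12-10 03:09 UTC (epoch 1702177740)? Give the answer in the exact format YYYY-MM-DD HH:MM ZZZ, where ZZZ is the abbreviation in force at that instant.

2023-12-09 23:24 ZHJ

Query: 2023-12-10 03:09 UTC
Rule 3/4 (ZHJ, -03:45): 2023-09-14 10:04 UTC ≤ query < 2024-03-12 03:18 UTC
3·60 + 9 - 225 = -36 min
-36 = -1·1440 + 1404; 1404 = 23·60 + 24 → 23:24, 2023-12-10 - 1 day = 2023-12-09
→ 2023-12-09 23:24 ZHJ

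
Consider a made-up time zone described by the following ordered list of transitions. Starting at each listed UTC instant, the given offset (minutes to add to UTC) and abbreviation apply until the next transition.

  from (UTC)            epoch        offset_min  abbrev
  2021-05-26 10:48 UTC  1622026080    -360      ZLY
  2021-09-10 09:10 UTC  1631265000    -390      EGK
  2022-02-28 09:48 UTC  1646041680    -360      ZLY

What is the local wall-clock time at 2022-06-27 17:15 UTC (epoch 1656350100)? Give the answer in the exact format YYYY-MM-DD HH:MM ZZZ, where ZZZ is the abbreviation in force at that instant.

Query: 2022-06-27 17:15 UTC
Rule 3/3 (ZLY, -06:00): 2022-02-28 09:48 UTC ≤ query < +∞
17·60 + 15 - 360 = 675 min
675 = 0·1440 + 675; 675 = 11·60 + 15 → 11:15, same day
→ 2022-06-27 11:15 ZLY

2022-06-27 11:15 ZLY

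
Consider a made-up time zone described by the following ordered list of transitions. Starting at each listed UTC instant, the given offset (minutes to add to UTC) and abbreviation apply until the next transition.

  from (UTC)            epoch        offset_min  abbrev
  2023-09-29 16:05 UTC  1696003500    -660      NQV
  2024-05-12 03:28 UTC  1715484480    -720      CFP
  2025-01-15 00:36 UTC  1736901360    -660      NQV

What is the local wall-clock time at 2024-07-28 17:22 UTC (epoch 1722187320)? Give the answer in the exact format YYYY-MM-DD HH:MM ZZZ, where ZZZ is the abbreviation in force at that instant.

2024-07-28 05:22 CFP

Query: 2024-07-28 17:22 UTC
Rule 2/3 (CFP, -12:00): 2024-05-12 03:28 UTC ≤ query < 2025-01-15 00:36 UTC
17·60 + 22 - 720 = 322 min
322 = 0·1440 + 322; 322 = 5·60 + 22 → 05:22, same day
→ 2024-07-28 05:22 CFP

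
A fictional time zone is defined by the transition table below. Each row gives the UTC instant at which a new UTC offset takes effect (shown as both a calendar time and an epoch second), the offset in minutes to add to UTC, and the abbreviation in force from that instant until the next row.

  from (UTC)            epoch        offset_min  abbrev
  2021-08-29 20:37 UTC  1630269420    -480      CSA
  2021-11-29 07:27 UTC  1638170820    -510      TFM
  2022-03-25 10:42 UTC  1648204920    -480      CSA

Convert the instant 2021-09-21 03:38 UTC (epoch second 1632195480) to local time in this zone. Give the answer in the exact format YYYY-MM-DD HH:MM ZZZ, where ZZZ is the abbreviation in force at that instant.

Query: 2021-09-21 03:38 UTC
Rule 1/3 (CSA, -08:00): 2021-08-29 20:37 UTC ≤ query < 2021-11-29 07:27 UTC
3·60 + 38 - 480 = -262 min
-262 = -1·1440 + 1178; 1178 = 19·60 + 38 → 19:38, 2021-09-21 - 1 day = 2021-09-20
→ 2021-09-20 19:38 CSA

2021-09-20 19:38 CSA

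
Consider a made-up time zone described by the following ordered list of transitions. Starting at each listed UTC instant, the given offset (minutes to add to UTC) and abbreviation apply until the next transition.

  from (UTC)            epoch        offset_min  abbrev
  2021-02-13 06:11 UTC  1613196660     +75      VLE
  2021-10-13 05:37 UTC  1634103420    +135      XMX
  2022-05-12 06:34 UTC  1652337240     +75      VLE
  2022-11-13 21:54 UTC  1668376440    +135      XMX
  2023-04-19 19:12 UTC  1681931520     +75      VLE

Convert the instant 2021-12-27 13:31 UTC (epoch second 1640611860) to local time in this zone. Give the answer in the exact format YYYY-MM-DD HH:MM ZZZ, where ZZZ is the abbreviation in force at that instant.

Query: 2021-12-27 13:31 UTC
Rule 2/5 (XMX, +02:15): 2021-10-13 05:37 UTC ≤ query < 2022-05-12 06:34 UTC
13·60 + 31 + 135 = 946 min
946 = 0·1440 + 946; 946 = 15·60 + 46 → 15:46, same day
→ 2021-12-27 15:46 XMX

2021-12-27 15:46 XMX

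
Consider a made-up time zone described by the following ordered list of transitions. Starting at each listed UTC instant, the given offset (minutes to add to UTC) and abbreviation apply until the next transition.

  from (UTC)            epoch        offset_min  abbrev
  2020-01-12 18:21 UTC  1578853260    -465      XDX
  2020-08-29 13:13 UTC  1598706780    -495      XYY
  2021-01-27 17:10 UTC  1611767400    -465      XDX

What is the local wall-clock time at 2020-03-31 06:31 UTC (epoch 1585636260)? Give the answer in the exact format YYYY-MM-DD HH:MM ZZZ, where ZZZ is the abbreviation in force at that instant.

Query: 2020-03-31 06:31 UTC
Rule 1/3 (XDX, -07:45): 2020-01-12 18:21 UTC ≤ query < 2020-08-29 13:13 UTC
6·60 + 31 - 465 = -74 min
-74 = -1·1440 + 1366; 1366 = 22·60 + 46 → 22:46, 2020-03-31 - 1 day = 2020-03-30
→ 2020-03-30 22:46 XDX

2020-03-30 22:46 XDX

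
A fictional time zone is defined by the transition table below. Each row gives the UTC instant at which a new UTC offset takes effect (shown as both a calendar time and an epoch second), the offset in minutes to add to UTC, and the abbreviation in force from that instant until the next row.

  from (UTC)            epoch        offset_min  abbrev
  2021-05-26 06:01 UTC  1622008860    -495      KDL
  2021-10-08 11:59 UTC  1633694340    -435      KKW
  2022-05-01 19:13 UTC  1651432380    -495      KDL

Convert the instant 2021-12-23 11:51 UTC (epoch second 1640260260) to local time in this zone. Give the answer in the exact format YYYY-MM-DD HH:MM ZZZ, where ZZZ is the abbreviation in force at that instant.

2021-12-23 04:36 KKW

Query: 2021-12-23 11:51 UTC
Rule 2/3 (KKW, -07:15): 2021-10-08 11:59 UTC ≤ query < 2022-05-01 19:13 UTC
11·60 + 51 - 435 = 276 min
276 = 0·1440 + 276; 276 = 4·60 + 36 → 04:36, same day
→ 2021-12-23 04:36 KKW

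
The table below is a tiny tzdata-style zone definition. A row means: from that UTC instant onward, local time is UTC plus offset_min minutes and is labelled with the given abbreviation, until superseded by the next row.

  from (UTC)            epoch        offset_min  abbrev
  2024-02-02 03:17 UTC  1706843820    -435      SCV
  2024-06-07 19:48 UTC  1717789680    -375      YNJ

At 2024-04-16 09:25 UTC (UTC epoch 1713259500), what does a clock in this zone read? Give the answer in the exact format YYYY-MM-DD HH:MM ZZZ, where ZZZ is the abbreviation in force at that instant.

2024-04-16 02:10 SCV

Query: 2024-04-16 09:25 UTC
Rule 1/2 (SCV, -07:15): 2024-02-02 03:17 UTC ≤ query < 2024-06-07 19:48 UTC
9·60 + 25 - 435 = 130 min
130 = 0·1440 + 130; 130 = 2·60 + 10 → 02:10, same day
→ 2024-04-16 02:10 SCV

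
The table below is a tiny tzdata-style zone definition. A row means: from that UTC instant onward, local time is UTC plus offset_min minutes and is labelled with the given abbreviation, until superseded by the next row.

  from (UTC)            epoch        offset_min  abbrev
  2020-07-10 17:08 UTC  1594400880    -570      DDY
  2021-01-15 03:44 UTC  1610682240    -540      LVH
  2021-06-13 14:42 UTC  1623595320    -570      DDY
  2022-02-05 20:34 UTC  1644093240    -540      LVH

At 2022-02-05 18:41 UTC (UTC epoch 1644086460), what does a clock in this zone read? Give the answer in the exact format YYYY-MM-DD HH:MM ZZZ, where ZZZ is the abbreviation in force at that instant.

2022-02-05 09:11 DDY

Query: 2022-02-05 18:41 UTC
Rule 3/4 (DDY, -09:30): 2021-06-13 14:42 UTC ≤ query < 2022-02-05 20:34 UTC
18·60 + 41 - 570 = 551 min
551 = 0·1440 + 551; 551 = 9·60 + 11 → 09:11, same day
→ 2022-02-05 09:11 DDY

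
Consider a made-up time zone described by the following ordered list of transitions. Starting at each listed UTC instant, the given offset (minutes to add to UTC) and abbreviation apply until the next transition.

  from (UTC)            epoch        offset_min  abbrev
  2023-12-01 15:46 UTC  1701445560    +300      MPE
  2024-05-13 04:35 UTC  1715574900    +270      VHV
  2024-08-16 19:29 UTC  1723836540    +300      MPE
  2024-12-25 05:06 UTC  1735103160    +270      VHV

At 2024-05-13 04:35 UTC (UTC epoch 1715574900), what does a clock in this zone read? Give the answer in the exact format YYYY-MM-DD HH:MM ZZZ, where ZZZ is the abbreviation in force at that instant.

2024-05-13 09:05 VHV

Query: 2024-05-13 04:35 UTC
Rule 2/4 (VHV, +04:30): 2024-05-13 04:35 UTC ≤ query < 2024-08-16 19:29 UTC
4·60 + 35 + 270 = 545 min
545 = 0·1440 + 545; 545 = 9·60 + 5 → 09:05, same day
→ 2024-05-13 09:05 VHV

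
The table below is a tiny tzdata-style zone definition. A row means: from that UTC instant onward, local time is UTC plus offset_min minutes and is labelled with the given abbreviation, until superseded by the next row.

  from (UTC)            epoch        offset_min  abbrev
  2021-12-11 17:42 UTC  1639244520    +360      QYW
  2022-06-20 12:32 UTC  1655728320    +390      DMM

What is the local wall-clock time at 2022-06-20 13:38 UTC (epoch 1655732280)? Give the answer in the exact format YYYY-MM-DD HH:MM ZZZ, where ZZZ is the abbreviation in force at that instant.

Query: 2022-06-20 13:38 UTC
Rule 2/2 (DMM, +06:30): 2022-06-20 12:32 UTC ≤ query < +∞
13·60 + 38 + 390 = 1208 min
1208 = 0·1440 + 1208; 1208 = 20·60 + 8 → 20:08, same day
→ 2022-06-20 20:08 DMM

2022-06-20 20:08 DMM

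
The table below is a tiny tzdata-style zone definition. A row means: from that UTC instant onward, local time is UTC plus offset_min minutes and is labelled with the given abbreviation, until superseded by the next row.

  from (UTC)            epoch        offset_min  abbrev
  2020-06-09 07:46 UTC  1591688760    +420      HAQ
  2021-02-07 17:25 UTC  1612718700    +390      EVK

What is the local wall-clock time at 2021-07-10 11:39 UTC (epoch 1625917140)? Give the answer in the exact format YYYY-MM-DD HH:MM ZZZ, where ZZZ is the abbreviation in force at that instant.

2021-07-10 18:09 EVK

Query: 2021-07-10 11:39 UTC
Rule 2/2 (EVK, +06:30): 2021-02-07 17:25 UTC ≤ query < +∞
11·60 + 39 + 390 = 1089 min
1089 = 0·1440 + 1089; 1089 = 18·60 + 9 → 18:09, same day
→ 2021-07-10 18:09 EVK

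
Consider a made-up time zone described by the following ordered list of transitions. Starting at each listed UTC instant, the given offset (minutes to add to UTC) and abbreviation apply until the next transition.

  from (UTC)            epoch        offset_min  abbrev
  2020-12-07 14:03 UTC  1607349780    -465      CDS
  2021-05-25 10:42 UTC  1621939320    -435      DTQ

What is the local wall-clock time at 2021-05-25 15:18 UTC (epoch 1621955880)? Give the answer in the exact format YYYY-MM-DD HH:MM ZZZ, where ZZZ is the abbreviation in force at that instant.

Query: 2021-05-25 15:18 UTC
Rule 2/2 (DTQ, -07:15): 2021-05-25 10:42 UTC ≤ query < +∞
15·60 + 18 - 435 = 483 min
483 = 0·1440 + 483; 483 = 8·60 + 3 → 08:03, same day
→ 2021-05-25 08:03 DTQ

2021-05-25 08:03 DTQ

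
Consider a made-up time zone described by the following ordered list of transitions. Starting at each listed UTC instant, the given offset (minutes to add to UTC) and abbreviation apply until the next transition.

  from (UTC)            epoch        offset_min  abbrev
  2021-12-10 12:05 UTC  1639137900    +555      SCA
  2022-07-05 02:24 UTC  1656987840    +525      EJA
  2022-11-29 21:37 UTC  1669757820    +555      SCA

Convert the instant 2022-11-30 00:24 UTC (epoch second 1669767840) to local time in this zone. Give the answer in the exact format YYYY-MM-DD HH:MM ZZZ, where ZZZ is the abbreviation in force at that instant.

2022-11-30 09:39 SCA

Query: 2022-11-30 00:24 UTC
Rule 3/3 (SCA, +09:15): 2022-11-29 21:37 UTC ≤ query < +∞
0·60 + 24 + 555 = 579 min
579 = 0·1440 + 579; 579 = 9·60 + 39 → 09:39, same day
→ 2022-11-30 09:39 SCA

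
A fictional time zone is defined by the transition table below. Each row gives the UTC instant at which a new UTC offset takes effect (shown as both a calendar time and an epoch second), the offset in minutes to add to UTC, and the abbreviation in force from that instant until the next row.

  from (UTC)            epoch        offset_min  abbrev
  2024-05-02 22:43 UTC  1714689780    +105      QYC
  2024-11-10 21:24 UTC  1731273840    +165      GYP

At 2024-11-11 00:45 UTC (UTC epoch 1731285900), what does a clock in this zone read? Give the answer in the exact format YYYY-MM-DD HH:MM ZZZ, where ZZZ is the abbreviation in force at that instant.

Query: 2024-11-11 00:45 UTC
Rule 2/2 (GYP, +02:45): 2024-11-10 21:24 UTC ≤ query < +∞
0·60 + 45 + 165 = 210 min
210 = 0·1440 + 210; 210 = 3·60 + 30 → 03:30, same day
→ 2024-11-11 03:30 GYP

2024-11-11 03:30 GYP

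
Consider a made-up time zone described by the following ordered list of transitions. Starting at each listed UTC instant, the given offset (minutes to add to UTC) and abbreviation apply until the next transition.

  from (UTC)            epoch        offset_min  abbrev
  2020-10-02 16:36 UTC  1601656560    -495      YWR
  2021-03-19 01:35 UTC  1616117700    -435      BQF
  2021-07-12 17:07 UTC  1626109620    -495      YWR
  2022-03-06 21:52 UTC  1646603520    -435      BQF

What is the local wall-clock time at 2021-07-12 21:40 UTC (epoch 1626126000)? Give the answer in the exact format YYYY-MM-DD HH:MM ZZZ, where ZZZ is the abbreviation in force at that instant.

2021-07-12 13:25 YWR

Query: 2021-07-12 21:40 UTC
Rule 3/4 (YWR, -08:15): 2021-07-12 17:07 UTC ≤ query < 2022-03-06 21:52 UTC
21·60 + 40 - 495 = 805 min
805 = 0·1440 + 805; 805 = 13·60 + 25 → 13:25, same day
→ 2021-07-12 13:25 YWR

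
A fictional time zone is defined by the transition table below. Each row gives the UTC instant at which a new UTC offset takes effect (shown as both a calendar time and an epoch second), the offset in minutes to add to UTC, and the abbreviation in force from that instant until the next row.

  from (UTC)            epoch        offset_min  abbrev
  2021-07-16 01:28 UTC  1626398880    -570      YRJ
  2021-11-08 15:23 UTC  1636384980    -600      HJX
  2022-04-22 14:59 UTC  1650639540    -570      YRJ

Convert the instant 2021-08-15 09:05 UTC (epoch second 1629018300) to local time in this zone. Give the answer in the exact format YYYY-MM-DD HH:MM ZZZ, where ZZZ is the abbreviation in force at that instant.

2021-08-14 23:35 YRJ

Query: 2021-08-15 09:05 UTC
Rule 1/3 (YRJ, -09:30): 2021-07-16 01:28 UTC ≤ query < 2021-11-08 15:23 UTC
9·60 + 5 - 570 = -25 min
-25 = -1·1440 + 1415; 1415 = 23·60 + 35 → 23:35, 2021-08-15 - 1 day = 2021-08-14
→ 2021-08-14 23:35 YRJ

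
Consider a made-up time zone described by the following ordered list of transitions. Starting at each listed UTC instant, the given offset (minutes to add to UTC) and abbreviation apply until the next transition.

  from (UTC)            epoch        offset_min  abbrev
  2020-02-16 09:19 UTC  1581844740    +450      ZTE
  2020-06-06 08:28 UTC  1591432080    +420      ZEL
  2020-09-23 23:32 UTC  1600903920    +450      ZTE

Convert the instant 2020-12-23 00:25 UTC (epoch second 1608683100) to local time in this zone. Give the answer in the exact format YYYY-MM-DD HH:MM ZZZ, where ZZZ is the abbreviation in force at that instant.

2020-12-23 07:55 ZTE

Query: 2020-12-23 00:25 UTC
Rule 3/3 (ZTE, +07:30): 2020-09-23 23:32 UTC ≤ query < +∞
0·60 + 25 + 450 = 475 min
475 = 0·1440 + 475; 475 = 7·60 + 55 → 07:55, same day
→ 2020-12-23 07:55 ZTE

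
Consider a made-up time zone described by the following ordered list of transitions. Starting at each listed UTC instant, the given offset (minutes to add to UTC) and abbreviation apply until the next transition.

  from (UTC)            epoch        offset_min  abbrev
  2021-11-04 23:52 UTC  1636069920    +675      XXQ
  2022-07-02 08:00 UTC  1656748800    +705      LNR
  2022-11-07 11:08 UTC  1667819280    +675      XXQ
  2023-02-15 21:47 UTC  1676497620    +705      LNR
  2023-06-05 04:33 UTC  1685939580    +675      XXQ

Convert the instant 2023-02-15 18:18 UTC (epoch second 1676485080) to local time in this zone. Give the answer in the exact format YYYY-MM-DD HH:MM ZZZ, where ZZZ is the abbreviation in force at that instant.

2023-02-16 05:33 XXQ

Query: 2023-02-15 18:18 UTC
Rule 3/5 (XXQ, +11:15): 2022-11-07 11:08 UTC ≤ query < 2023-02-15 21:47 UTC
18·60 + 18 + 675 = 1773 min
1773 = 1·1440 + 333; 333 = 5·60 + 33 → 05:33, 2023-02-15 + 1 day = 2023-02-16
→ 2023-02-16 05:33 XXQ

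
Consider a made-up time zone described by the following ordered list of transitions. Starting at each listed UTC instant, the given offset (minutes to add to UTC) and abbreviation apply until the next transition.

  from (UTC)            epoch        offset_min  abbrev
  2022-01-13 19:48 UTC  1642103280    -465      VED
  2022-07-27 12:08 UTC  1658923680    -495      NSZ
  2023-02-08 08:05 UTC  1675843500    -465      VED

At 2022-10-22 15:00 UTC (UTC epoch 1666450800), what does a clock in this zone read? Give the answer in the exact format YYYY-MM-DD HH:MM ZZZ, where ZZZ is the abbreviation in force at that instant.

2022-10-22 06:45 NSZ

Query: 2022-10-22 15:00 UTC
Rule 2/3 (NSZ, -08:15): 2022-07-27 12:08 UTC ≤ query < 2023-02-08 08:05 UTC
15·60 + 0 - 495 = 405 min
405 = 0·1440 + 405; 405 = 6·60 + 45 → 06:45, same day
→ 2022-10-22 06:45 NSZ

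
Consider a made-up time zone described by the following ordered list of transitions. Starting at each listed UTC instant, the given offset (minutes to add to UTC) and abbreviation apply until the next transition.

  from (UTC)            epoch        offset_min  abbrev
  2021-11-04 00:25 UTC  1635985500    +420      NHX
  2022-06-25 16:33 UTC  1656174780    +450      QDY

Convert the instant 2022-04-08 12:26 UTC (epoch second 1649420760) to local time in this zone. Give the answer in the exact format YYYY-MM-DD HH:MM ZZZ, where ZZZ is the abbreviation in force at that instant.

Query: 2022-04-08 12:26 UTC
Rule 1/2 (NHX, +07:00): 2021-11-04 00:25 UTC ≤ query < 2022-06-25 16:33 UTC
12·60 + 26 + 420 = 1166 min
1166 = 0·1440 + 1166; 1166 = 19·60 + 26 → 19:26, same day
→ 2022-04-08 19:26 NHX

2022-04-08 19:26 NHX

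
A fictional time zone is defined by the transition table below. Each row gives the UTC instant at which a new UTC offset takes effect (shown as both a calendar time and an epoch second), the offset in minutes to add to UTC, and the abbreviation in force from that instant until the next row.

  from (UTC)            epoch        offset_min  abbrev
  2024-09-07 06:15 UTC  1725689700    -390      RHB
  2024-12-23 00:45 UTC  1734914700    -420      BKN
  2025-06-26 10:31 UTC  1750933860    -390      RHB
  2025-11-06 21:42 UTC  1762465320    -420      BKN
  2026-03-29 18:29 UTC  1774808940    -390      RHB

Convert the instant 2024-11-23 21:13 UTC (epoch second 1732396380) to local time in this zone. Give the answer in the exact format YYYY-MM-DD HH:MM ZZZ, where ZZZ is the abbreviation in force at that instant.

2024-11-23 14:43 RHB

Query: 2024-11-23 21:13 UTC
Rule 1/5 (RHB, -06:30): 2024-09-07 06:15 UTC ≤ query < 2024-12-23 00:45 UTC
21·60 + 13 - 390 = 883 min
883 = 0·1440 + 883; 883 = 14·60 + 43 → 14:43, same day
→ 2024-11-23 14:43 RHB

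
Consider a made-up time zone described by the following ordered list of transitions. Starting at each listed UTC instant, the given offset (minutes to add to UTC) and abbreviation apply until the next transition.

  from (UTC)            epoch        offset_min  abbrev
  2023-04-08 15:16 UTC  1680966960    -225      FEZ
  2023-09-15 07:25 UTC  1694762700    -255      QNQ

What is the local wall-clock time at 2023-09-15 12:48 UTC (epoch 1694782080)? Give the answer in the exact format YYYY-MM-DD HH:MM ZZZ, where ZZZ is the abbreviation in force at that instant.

Query: 2023-09-15 12:48 UTC
Rule 2/2 (QNQ, -04:15): 2023-09-15 07:25 UTC ≤ query < +∞
12·60 + 48 - 255 = 513 min
513 = 0·1440 + 513; 513 = 8·60 + 33 → 08:33, same day
→ 2023-09-15 08:33 QNQ

2023-09-15 08:33 QNQ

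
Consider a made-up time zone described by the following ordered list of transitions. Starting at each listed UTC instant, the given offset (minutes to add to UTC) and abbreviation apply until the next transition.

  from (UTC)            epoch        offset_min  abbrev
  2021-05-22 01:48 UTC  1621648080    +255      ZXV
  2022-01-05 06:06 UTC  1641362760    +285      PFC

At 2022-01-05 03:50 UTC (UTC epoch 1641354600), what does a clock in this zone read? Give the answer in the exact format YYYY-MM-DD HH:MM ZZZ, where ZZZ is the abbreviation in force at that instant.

2022-01-05 08:05 ZXV

Query: 2022-01-05 03:50 UTC
Rule 1/2 (ZXV, +04:15): 2021-05-22 01:48 UTC ≤ query < 2022-01-05 06:06 UTC
3·60 + 50 + 255 = 485 min
485 = 0·1440 + 485; 485 = 8·60 + 5 → 08:05, same day
→ 2022-01-05 08:05 ZXV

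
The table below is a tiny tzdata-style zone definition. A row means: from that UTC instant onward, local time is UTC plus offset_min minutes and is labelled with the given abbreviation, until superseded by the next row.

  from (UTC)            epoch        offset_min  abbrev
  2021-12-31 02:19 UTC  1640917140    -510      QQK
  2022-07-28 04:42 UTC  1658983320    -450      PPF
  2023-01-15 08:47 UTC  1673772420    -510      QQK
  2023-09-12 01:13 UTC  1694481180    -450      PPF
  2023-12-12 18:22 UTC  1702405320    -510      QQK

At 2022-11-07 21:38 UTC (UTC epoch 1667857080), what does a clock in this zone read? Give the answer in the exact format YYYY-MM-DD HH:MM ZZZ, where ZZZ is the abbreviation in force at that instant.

2022-11-07 14:08 PPF

Query: 2022-11-07 21:38 UTC
Rule 2/5 (PPF, -07:30): 2022-07-28 04:42 UTC ≤ query < 2023-01-15 08:47 UTC
21·60 + 38 - 450 = 848 min
848 = 0·1440 + 848; 848 = 14·60 + 8 → 14:08, same day
→ 2022-11-07 14:08 PPF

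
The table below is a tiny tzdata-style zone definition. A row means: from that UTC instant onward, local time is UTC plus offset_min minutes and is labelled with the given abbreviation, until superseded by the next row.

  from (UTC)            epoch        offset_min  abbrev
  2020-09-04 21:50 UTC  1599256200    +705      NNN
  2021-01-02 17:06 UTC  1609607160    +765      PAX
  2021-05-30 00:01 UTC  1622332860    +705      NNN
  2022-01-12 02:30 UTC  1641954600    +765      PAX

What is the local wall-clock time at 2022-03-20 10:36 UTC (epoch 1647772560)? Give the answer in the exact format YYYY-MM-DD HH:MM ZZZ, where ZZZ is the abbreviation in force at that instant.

Query: 2022-03-20 10:36 UTC
Rule 4/4 (PAX, +12:45): 2022-01-12 02:30 UTC ≤ query < +∞
10·60 + 36 + 765 = 1401 min
1401 = 0·1440 + 1401; 1401 = 23·60 + 21 → 23:21, same day
→ 2022-03-20 23:21 PAX

2022-03-20 23:21 PAX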